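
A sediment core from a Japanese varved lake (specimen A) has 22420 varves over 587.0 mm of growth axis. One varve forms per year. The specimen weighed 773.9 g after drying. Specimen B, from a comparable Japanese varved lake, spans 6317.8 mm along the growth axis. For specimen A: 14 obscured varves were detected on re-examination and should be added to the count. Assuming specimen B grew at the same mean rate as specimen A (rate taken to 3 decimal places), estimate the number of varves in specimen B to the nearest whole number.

Specimen A: adjusted count: 22420 + 14 = 22434 varves.
A: Extension rate ≈ 587.0 / 22434 = 0.026 mm per year.
B spans 6317.8 / 0.026 = 242992.31 years ≈ 242992 varves.

242992 varves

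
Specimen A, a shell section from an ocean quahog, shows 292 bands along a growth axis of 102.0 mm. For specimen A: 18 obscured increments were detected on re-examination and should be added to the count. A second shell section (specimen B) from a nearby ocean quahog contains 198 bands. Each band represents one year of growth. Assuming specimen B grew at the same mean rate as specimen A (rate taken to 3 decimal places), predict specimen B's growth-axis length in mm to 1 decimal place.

65.1 mm

Specimen A: true band count = 292 + 18 = 310.
A: 102.0 mm over 310 years gives 102.0 / 310 ≈ 0.329 mm/yr.
For B, 0.329 mm/year × 198 years = 65.1 mm.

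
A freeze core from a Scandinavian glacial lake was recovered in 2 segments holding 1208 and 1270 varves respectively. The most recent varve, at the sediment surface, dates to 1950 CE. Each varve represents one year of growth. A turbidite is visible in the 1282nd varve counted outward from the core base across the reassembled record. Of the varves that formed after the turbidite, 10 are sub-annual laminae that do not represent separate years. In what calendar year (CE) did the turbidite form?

Total varves = 1208 + 1270 = 2478.
The turbidite sits at varve 1282 from the core base, so 2478 − 1282 = 1196 varves formed after it.
1196 − 10 false = 1186 true varves after the turbidite.
The varve at the sediment surface is 1950 CE, so the turbidite dates to 1950 − 1186 = 764 CE.

764 CE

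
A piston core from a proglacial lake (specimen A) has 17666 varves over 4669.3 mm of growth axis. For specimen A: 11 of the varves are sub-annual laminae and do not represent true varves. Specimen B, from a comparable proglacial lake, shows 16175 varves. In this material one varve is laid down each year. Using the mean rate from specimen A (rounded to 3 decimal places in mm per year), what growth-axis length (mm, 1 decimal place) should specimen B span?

4270.2 mm

Specimen A: after corrections the count is 17666 − 11 = 17655 varves.
A: Extension rate ≈ 4669.3 / 17655 = 0.264 mm/year.
B's length ≈ 0.264 × 16175 = 4270.2 mm.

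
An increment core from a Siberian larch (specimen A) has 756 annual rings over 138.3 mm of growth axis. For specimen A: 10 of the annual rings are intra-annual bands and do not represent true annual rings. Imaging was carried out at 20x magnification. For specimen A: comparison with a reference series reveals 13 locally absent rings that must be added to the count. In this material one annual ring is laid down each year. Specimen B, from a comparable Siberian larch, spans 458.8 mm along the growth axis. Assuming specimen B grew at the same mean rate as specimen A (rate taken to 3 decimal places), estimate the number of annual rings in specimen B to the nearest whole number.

2521 annual rings

Specimen A: after corrections the count is 756 − 10 + 13 = 759 annual rings.
A: Extension rate ≈ 138.3 / 759 = 0.182 mm/year.
For B, 458.8 / 0.182 = 2520.88 years ≈ 2521 annual rings.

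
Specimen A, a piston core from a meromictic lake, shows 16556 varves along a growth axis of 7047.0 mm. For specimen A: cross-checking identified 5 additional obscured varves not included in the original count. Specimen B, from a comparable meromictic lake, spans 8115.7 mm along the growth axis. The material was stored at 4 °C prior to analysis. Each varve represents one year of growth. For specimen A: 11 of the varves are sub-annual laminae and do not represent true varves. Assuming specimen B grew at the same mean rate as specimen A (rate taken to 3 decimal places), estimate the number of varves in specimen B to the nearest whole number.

Specimen A: correcting the raw count gives 16556 − 11 + 5 = 16550 true varves.
A: 7047.0 mm over 16550 years gives 7047.0 / 16550 ≈ 0.426 mm per year.
For B, 8115.7 / 0.426 = 19050.94 years ≈ 19051 varves.

19051 varves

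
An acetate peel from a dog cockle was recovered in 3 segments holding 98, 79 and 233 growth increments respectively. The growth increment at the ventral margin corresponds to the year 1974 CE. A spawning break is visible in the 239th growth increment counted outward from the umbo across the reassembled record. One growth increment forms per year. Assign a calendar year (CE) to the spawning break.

1803 CE

Total growth increments = 98 + 79 + 233 = 410.
410 − 239 = 171 growth increments lie beyond the spawning break toward the ventral margin.
1974 − 171 = 1803 CE.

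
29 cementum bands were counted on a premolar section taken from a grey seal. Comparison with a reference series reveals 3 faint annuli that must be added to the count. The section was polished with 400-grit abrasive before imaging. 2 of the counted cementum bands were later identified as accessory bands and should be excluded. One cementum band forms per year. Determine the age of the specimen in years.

True cementum band count = 29 − 2 + 3 = 30.
With a one-to-one cementum band periodicity this is 30 years.

30 years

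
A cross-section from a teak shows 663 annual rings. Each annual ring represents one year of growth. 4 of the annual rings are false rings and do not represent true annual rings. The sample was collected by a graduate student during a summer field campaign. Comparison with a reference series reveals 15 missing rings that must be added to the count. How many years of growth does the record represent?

Correcting the raw count gives 663 − 4 + 15 = 674 true annual rings.
At one annual ring per year, that is 674 years.

674 years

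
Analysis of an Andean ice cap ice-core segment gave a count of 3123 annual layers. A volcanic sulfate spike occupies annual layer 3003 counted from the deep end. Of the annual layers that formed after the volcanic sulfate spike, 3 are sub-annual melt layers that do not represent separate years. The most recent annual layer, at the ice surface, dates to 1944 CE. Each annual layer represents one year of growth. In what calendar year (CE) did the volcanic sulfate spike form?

3123 − 3003 = 120 annual layers lie beyond the volcanic sulfate spike toward the ice surface.
Removing the 3 false annual layers leaves 120 − 3 = 117 true annual layers beyond the volcanic sulfate spike.
Counting back 117 years from 1944 CE places the volcanic sulfate spike in 1944 − 117 = 1827 CE.

1827 CE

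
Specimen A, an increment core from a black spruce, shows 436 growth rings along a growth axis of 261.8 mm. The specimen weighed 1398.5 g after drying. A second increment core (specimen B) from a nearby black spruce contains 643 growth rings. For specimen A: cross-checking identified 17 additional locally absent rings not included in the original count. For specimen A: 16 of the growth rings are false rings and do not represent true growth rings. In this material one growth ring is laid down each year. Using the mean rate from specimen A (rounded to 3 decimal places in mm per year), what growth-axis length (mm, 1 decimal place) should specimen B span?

385.2 mm

Specimen A: after corrections the count is 436 − 16 + 17 = 437 growth rings.
A: Extension rate ≈ 261.8 / 437 = 0.599 mm/yr.
B's length ≈ 0.599 × 643 = 385.2 mm.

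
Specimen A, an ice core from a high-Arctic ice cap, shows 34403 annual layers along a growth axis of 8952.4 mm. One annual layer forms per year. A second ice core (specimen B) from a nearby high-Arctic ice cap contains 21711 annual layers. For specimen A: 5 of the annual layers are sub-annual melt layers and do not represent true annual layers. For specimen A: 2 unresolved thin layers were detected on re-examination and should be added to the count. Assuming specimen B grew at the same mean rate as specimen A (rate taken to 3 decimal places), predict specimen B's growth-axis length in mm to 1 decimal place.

Specimen A: correcting the raw count gives 34403 − 5 + 2 = 34400 true annual layers.
A: 8952.4 mm over 34400 years gives 8952.4 / 34400 ≈ 0.260 mm/yr.
B's length ≈ 0.260 × 21711 = 5644.9 mm.

5644.9 mm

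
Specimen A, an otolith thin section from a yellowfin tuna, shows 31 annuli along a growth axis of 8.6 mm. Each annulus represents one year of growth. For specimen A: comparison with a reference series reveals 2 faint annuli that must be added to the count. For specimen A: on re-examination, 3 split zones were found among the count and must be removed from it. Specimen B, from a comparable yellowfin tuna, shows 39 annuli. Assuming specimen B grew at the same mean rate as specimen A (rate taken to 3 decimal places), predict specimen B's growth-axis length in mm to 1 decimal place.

Specimen A: adjusted count: 31 − 3 + 2 = 30 annuli.
A: 8.6 mm over 30 years gives 8.6 / 30 ≈ 0.287 mm/yr.
For B, 0.287 mm/year × 39 years = 11.2 mm.

11.2 mm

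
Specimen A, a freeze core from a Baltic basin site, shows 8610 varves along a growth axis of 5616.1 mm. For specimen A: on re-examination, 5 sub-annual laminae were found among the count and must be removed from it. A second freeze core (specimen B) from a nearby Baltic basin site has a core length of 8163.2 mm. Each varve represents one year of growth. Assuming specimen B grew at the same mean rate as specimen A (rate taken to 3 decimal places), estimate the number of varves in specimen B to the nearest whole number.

Specimen A: adjusted count: 8610 − 5 = 8605 varves.
A: Extension rate ≈ 5616.1 / 8605 = 0.653 mm/year.
For B, 8163.2 / 0.653 = 12501.07 years ≈ 12501 varves.

12501 varves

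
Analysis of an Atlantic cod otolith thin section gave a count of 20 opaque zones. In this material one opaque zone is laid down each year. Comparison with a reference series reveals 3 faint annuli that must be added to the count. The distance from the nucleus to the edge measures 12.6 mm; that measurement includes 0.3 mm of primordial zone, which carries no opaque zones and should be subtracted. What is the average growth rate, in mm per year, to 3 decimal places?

0.535 mm per year

After corrections the count is 20 + 3 = 23 opaque zones.
The growth record spans 12.6 − 0.3 = 12.3 mm.
Mean rate = 12.3 mm / 23 years ≈ 0.535 mm per year.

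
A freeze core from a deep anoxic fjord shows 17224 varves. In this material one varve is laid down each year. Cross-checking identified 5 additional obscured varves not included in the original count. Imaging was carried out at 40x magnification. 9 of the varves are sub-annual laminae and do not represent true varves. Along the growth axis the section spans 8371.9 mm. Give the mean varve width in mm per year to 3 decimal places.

0.486 mm per year

Correcting the raw count gives 17224 − 9 + 5 = 17220 true varves.
Extension rate ≈ 8371.9 / 17220 = 0.486 mm per year.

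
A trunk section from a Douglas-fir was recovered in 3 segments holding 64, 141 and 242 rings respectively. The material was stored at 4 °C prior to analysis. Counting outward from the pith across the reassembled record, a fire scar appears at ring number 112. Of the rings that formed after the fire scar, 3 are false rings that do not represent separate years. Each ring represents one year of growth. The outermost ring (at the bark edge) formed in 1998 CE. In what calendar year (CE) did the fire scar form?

Total rings = 64 + 141 + 242 = 447.
447 − 112 = 335 rings lie beyond the fire scar toward the bark edge.
Excluding 3 false rings: 335 − 3 = 332.
The ring at the bark edge is 1998 CE, so the fire scar dates to 1998 − 332 = 1666 CE.

1666 CE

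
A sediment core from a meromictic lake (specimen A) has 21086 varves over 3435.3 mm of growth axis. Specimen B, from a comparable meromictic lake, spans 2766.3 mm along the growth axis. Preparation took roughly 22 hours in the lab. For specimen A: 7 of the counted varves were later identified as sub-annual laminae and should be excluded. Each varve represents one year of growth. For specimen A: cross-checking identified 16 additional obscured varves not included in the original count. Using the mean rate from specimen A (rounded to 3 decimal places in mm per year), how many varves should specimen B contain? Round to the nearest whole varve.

Specimen A: correcting the raw count gives 21086 − 7 + 16 = 21095 true varves.
A: Extension rate ≈ 3435.3 / 21095 = 0.163 mm/yr.
Specimen B: 2766.3 mm / 0.163 mm per year = 16971.17 years ≈ 16971 varves.

16971 varves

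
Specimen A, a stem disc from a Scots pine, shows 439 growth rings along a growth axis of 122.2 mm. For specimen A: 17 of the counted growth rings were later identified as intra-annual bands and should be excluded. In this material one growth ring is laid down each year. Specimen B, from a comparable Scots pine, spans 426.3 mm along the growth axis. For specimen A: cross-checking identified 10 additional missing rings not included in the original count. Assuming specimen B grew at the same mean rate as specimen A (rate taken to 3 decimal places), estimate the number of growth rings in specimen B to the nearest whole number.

1506 growth rings

Specimen A: after corrections the count is 439 − 17 + 10 = 432 growth rings.
A: 122.2 mm over 432 years gives 122.2 / 432 ≈ 0.283 mm/yr.
Specimen B: 426.3 mm / 0.283 mm per year = 1506.36 years ≈ 1506 growth rings.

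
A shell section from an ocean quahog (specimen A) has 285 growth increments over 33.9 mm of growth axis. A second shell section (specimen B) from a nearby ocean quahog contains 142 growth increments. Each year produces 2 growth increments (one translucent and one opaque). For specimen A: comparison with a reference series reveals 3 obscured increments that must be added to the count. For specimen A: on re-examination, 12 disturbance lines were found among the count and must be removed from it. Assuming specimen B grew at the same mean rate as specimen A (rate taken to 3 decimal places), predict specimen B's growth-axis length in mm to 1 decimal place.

17.5 mm

Specimen A: correcting the raw count gives 285 − 12 + 3 = 276 true growth increments.
Specimen A: dividing by 2 growth increments per year: 276 / 2 = 138 years.
A: Extension rate ≈ 33.9 / 138 = 0.246 mm/yr.
Specimen B: dividing by 2 growth increments per year: 142 / 2 = 71 years. For B, 0.246 mm/year × 71 years = 17.5 mm.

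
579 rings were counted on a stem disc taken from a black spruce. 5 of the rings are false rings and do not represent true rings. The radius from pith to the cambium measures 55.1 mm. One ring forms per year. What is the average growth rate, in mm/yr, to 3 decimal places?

0.096 mm/yr

After corrections the count is 579 − 5 = 574 rings.
55.1 mm over 574 years gives 55.1 / 574 ≈ 0.096 mm/yr.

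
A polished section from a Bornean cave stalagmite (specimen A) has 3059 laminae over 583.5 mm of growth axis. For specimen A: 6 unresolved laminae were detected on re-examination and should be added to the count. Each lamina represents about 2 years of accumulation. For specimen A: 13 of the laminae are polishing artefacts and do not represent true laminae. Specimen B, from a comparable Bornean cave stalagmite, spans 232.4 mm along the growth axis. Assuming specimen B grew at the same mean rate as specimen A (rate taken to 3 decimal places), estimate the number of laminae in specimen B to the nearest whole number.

Specimen A: correcting the raw count gives 3059 − 13 + 6 = 3052 true laminae.
Specimen A: multiplying by 2 years per lamina: 3052 × 2 = 6104 years.
A: Extension rate ≈ 583.5 / 6104 = 0.096 mm per year.
For B, 232.4 / 0.096 = 2420.83 years; at 2 years per lamina that is 2420.83 / 2 ≈ 1210 laminae.

1210 laminae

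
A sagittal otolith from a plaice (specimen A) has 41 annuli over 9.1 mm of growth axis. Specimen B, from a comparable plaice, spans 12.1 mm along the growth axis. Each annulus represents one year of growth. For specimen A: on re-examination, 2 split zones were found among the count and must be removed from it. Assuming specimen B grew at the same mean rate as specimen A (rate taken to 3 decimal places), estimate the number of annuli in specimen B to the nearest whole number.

52 annuli

Specimen A: correcting the raw count gives 41 − 2 = 39 true annuli.
A: Mean rate = 9.1 mm / 39 years ≈ 0.233 mm/year.
B spans 12.1 / 0.233 = 51.93 years ≈ 52 annuli.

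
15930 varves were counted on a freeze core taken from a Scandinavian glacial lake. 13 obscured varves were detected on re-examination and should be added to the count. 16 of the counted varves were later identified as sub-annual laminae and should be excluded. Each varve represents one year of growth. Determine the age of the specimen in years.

After corrections the count is 15930 − 16 + 13 = 15927 varves.
At one varve per year, that is 15927 years.

15927 yr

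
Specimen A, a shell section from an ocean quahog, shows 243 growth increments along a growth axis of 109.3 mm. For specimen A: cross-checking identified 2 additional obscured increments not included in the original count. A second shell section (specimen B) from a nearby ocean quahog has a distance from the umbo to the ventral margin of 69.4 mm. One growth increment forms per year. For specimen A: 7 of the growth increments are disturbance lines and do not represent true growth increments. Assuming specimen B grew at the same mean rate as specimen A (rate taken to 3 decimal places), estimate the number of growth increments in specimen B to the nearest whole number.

151 growth increments

Specimen A: correcting the raw count gives 243 − 7 + 2 = 238 true growth increments.
A: Extension rate ≈ 109.3 / 238 = 0.459 mm/year.
B spans 69.4 / 0.459 = 151.20 years ≈ 151 growth increments.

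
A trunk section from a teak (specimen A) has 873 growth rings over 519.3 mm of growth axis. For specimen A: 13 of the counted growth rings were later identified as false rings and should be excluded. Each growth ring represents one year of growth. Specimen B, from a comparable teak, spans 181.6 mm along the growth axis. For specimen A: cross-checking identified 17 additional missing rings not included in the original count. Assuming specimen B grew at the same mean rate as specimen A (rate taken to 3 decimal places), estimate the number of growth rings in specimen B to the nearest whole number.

Specimen A: adjusted count: 873 − 13 + 17 = 877 growth rings.
A: 519.3 mm over 877 years gives 519.3 / 877 ≈ 0.592 mm/year.
For B, 181.6 / 0.592 = 306.76 years ≈ 307 growth rings.

307 growth rings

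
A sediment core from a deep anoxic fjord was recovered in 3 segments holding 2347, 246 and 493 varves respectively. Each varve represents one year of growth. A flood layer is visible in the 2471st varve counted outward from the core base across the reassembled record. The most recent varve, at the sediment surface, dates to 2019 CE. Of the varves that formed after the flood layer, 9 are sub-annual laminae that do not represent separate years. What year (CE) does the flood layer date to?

1413 CE

Total varves = 2347 + 246 + 493 = 3086.
Between varve 2471 and the sediment surface there are 3086 − 2471 = 615 varves.
Excluding 9 false varves: 615 − 9 = 606.
The varve at the sediment surface is 2019 CE, so the flood layer dates to 2019 − 606 = 1413 CE.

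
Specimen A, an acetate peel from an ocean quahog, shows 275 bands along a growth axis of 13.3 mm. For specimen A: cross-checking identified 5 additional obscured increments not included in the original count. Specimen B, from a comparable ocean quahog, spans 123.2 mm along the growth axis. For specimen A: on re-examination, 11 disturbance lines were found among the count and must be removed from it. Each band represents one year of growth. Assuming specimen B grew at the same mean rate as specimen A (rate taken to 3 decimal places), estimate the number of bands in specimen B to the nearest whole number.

Specimen A: adjusted count: 275 − 11 + 5 = 269 bands.
A: Extension rate ≈ 13.3 / 269 = 0.049 mm per year.
For B, 123.2 / 0.049 = 2514.29 years ≈ 2514 bands.

2514 bands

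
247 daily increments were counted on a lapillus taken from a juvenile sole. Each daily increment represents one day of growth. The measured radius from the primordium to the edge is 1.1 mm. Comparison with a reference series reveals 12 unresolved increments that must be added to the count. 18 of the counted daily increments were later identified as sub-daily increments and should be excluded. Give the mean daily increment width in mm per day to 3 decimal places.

After corrections the count is 247 − 18 + 12 = 241 daily increments.
1.1 mm over 241 days gives 1.1 / 241 ≈ 0.005 mm per day.

0.005 mm per day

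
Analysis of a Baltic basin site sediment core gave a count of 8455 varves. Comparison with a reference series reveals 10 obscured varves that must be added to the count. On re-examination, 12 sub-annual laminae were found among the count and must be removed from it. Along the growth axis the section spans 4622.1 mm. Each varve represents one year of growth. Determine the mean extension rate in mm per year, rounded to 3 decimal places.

Adjusted count: 8455 − 12 + 10 = 8453 varves.
Extension rate ≈ 4622.1 / 8453 = 0.547 mm per year.

0.547 mm per year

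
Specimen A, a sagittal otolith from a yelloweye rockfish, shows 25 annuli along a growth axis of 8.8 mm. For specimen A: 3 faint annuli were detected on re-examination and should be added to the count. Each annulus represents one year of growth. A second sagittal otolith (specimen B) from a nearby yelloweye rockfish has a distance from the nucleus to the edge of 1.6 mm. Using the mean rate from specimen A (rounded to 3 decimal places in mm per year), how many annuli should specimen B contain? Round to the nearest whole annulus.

5 annuli

Specimen A: after corrections the count is 25 + 3 = 28 annuli.
A: Extension rate ≈ 8.8 / 28 = 0.314 mm/yr.
Specimen B: 1.6 mm / 0.314 mm per year = 5.10 years ≈ 5 annuli.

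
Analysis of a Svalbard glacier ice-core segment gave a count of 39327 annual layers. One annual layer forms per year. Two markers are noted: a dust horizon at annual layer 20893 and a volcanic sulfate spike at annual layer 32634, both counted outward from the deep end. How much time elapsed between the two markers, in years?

The two markers are separated by 32634 − 20893 = 11741 annual layers.
That is 11741 years at one annual layer per year.

11741 years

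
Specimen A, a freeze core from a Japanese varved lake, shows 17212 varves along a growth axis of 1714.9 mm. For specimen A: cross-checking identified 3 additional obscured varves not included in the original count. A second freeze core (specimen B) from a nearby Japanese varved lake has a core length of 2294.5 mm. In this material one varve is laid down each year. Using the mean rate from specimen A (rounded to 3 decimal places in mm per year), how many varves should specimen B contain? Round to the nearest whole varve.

22945 varves

Specimen A: correcting the raw count gives 17212 + 3 = 17215 true varves.
A: Mean rate = 1714.9 mm / 17215 years ≈ 0.100 mm/year.
For B, 2294.5 / 0.100 = 22945.00 years ≈ 22945 varves.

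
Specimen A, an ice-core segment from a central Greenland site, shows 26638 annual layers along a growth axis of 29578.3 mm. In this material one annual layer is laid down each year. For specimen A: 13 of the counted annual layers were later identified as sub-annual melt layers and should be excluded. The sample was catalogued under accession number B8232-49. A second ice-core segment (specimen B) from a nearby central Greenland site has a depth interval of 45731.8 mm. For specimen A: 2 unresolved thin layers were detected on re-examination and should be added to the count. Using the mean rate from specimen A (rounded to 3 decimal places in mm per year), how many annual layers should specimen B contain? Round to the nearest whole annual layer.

41163 annual layers

Specimen A: true annual layer count = 26638 − 13 + 2 = 26627.
A: 29578.3 mm over 26627 years gives 29578.3 / 26627 ≈ 1.111 mm per year.
B spans 45731.8 / 1.111 = 41162.74 years ≈ 41163 annual layers.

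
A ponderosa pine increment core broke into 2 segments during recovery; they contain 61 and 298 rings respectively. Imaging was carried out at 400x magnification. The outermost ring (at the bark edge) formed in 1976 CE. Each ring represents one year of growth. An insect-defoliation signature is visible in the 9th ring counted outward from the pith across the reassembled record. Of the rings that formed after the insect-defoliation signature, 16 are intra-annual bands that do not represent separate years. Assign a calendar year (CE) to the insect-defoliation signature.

Total rings = 61 + 298 = 359.
The insect-defoliation signature sits at ring 9 from the pith, so 359 − 9 = 350 rings formed after it.
350 − 16 false = 334 true rings after the insect-defoliation signature.
The ring at the bark edge is 1976 CE, so the insect-defoliation signature dates to 1976 − 334 = 1642 CE.

1642 CE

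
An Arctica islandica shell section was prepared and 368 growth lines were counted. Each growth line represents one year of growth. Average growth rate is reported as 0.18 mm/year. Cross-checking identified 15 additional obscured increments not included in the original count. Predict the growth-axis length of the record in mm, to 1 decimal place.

True growth line count = 368 + 15 = 383.
383 years at 0.18 mm/year gives 0.18 × 383 = 68.9 mm.

68.9 mm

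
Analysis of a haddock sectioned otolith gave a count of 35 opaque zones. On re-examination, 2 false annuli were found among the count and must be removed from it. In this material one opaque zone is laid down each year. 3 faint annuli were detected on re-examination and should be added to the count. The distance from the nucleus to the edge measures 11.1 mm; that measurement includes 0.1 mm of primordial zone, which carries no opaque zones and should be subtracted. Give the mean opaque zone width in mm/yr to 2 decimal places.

0.31 mm/yr

Correcting the raw count gives 35 − 2 + 3 = 36 true opaque zones.
Net length = 11.1 − 0.1 = 11.0 mm.
Mean rate = 11.0 mm / 36 years ≈ 0.31 mm/yr.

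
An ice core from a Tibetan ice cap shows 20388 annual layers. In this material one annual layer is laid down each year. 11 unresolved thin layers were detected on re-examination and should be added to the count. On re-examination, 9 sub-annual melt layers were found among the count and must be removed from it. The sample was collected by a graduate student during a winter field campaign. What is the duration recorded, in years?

Correcting the raw count gives 20388 − 9 + 11 = 20390 true annual layers.
At one annual layer per year, that is 20390 years.

20390 yr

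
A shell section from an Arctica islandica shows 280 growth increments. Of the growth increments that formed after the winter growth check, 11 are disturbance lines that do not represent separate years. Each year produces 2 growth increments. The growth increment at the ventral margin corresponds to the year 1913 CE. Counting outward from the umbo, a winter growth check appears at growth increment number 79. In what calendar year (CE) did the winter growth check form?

1818 CE

280 − 79 = 201 growth increments lie beyond the winter growth check toward the ventral margin.
Excluding 11 false growth increments: 201 − 11 = 190.
Dividing by 2 growth increments per year: 190 / 2 = 95 years.
Counting back 95 years from 1913 CE places the winter growth check in 1913 − 95 = 1818 CE.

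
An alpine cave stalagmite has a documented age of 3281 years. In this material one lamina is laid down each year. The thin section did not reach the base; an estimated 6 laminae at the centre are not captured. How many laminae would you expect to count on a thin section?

At one lamina per year, 3281 years correspond to 3281 laminae.
Less the 6 uncaptured laminae: 3281 − 6 = 3275.

3275 laminae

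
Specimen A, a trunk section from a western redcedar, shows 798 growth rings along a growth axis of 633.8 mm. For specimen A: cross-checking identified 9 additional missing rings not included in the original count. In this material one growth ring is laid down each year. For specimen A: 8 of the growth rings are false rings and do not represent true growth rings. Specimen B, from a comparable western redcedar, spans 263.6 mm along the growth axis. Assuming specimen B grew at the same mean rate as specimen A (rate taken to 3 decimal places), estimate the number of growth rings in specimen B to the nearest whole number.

Specimen A: adjusted count: 798 − 8 + 9 = 799 growth rings.
A: Extension rate ≈ 633.8 / 799 = 0.793 mm per year.
For B, 263.6 / 0.793 = 332.41 years ≈ 332 growth rings.

332 growth rings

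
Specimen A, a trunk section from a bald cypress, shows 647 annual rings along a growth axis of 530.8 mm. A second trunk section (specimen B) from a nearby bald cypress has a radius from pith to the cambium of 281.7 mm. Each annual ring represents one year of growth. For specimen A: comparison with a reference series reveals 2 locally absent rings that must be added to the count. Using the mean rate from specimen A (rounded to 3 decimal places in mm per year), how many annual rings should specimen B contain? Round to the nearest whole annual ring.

344 annual rings

Specimen A: correcting the raw count gives 647 + 2 = 649 true annual rings.
A: 530.8 mm over 649 years gives 530.8 / 649 ≈ 0.818 mm/yr.
For B, 281.7 / 0.818 = 344.38 years ≈ 344 annual rings.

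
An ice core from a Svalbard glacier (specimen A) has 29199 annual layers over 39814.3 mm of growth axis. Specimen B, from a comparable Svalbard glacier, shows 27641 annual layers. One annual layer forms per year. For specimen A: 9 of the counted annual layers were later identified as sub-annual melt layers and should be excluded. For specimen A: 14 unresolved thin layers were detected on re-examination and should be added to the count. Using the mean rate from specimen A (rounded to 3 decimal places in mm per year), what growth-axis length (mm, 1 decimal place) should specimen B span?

37674.7 mm

Specimen A: true annual layer count = 29199 − 9 + 14 = 29204.
A: Mean rate = 39814.3 mm / 29204 years ≈ 1.363 mm/year.
Length of B = 1.363 × 27641 = 37674.7 mm.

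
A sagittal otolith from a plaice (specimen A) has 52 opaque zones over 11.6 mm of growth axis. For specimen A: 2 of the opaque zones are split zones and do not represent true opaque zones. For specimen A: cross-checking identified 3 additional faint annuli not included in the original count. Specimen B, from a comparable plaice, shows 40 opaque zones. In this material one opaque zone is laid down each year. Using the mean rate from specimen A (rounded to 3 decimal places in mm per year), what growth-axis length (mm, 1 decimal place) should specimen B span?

8.8 mm

Specimen A: adjusted count: 52 − 2 + 3 = 53 opaque zones.
A: 11.6 mm over 53 years gives 11.6 / 53 ≈ 0.219 mm/year.
B's length ≈ 0.219 × 40 = 8.8 mm.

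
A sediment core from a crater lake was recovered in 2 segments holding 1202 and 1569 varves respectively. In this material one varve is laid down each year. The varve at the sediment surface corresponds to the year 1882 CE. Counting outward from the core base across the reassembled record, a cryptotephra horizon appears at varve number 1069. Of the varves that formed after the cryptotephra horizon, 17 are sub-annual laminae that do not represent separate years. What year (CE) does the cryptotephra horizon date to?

197 CE

Total varves = 1202 + 1569 = 2771.
2771 − 1069 = 1702 varves lie beyond the cryptotephra horizon toward the sediment surface.
Removing the 17 false varves leaves 1702 − 17 = 1685 true varves beyond the cryptotephra horizon.
The varve at the sediment surface is 1882 CE, so the cryptotephra horizon dates to 1882 − 1685 = 197 CE.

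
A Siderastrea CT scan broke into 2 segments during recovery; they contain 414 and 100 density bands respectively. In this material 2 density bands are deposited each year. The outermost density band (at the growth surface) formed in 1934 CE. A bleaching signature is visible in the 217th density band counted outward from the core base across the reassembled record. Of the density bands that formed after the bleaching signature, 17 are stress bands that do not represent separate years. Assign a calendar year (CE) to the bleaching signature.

1794 CE

Total density bands = 414 + 100 = 514.
The bleaching signature sits at density band 217 from the core base, so 514 − 217 = 297 density bands formed after it.
297 − 17 false = 280 true density bands after the bleaching signature.
Dividing by 2 density bands per year: 280 / 2 = 140 years.
The density band at the growth surface is 1934 CE, so the bleaching signature dates to 1934 − 140 = 1794 CE.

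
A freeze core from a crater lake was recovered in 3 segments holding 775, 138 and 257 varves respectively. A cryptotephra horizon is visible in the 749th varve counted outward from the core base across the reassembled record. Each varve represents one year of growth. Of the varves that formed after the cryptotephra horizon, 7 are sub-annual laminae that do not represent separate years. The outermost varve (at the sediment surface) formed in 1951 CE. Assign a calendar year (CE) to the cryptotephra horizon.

1537 CE

Total varves = 775 + 138 + 257 = 1170.
Between varve 749 and the sediment surface there are 1170 − 749 = 421 varves.
Excluding 7 false varves: 421 − 7 = 414.
Counting back 414 years from 1951 CE places the cryptotephra horizon in 1951 − 414 = 1537 CE.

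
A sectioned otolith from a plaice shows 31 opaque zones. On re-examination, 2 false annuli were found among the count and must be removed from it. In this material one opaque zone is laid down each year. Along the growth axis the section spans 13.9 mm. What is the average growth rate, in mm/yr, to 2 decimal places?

0.48 mm/yr

After corrections the count is 31 − 2 = 29 opaque zones.
13.9 mm over 29 years gives 13.9 / 29 ≈ 0.48 mm/yr.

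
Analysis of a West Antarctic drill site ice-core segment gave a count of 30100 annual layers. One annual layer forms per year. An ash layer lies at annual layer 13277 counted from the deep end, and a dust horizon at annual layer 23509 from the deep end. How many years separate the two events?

The two markers are separated by 23509 − 13277 = 10232 annual layers.
One annual layer per year makes the interval 10232 years.

10232 years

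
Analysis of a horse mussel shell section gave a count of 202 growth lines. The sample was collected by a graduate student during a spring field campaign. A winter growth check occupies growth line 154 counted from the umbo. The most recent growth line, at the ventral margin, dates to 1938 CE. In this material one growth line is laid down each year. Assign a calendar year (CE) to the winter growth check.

202 − 154 = 48 growth lines lie beyond the winter growth check toward the ventral margin.
1938 − 48 = 1890 CE.

1890 CE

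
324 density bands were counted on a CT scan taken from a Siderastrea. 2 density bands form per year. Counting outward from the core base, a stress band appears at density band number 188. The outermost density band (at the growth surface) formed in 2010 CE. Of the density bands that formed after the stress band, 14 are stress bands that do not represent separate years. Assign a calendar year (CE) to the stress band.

324 − 188 = 136 density bands lie beyond the stress band toward the growth surface.
136 − 14 false = 122 true density bands after the stress band.
122 density bands at 2 per year is 122 / 2 = 61 years.
The density band at the growth surface is 2010 CE, so the stress band dates to 2010 − 61 = 1949 CE.

1949 CE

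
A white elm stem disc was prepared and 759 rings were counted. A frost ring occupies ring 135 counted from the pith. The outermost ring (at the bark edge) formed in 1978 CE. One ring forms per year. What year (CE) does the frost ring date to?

1354 CE

759 − 135 = 624 rings lie beyond the frost ring toward the bark edge.
Counting back 624 years from 1978 CE places the frost ring in 1978 − 624 = 1354 CE.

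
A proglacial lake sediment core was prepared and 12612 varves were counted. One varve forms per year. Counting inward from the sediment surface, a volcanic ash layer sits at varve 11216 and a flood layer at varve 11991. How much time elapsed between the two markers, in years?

Separation: 11991 − 11216 = 775 varves.
That is 775 years at one varve per year.

775 years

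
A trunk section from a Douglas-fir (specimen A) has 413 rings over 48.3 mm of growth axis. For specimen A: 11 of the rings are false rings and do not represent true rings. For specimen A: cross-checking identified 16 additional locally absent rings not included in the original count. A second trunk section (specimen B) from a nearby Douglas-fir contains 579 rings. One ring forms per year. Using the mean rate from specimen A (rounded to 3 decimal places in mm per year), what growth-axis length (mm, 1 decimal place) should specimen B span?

67.2 mm

Specimen A: adjusted count: 413 − 11 + 16 = 418 rings.
A: Extension rate ≈ 48.3 / 418 = 0.116 mm/year.
B's length ≈ 0.116 × 579 = 67.2 mm.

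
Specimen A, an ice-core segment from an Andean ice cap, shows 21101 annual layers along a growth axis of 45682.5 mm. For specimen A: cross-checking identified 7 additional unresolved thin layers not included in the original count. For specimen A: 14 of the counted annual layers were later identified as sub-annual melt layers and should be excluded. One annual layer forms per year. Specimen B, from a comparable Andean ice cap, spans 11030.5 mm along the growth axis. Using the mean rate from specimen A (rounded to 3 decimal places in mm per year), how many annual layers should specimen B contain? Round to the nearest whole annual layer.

Specimen A: correcting the raw count gives 21101 − 14 + 7 = 21094 true annual layers.
A: Mean rate = 45682.5 mm / 21094 years ≈ 2.166 mm/year.
Specimen B: 11030.5 mm / 2.166 mm per year = 5092.57 years ≈ 5093 annual layers.

5093 annual layers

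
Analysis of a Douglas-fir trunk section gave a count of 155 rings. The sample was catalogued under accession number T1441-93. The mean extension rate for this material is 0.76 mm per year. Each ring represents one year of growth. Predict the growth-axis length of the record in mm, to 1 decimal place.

The record spans 155 years at 0.76 mm per year.
155 years at 0.76 mm/year gives 0.76 × 155 = 117.8 mm.

117.8 mm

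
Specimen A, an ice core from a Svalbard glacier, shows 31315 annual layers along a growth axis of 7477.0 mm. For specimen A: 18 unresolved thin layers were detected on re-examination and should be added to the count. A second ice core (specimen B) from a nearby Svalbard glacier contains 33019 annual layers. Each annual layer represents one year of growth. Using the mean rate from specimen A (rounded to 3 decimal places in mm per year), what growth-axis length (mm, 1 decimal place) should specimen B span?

Specimen A: correcting the raw count gives 31315 + 18 = 31333 true annual layers.
A: Extension rate ≈ 7477.0 / 31333 = 0.239 mm/year.
Length of B = 0.239 × 33019 = 7891.5 mm.

7891.5 mm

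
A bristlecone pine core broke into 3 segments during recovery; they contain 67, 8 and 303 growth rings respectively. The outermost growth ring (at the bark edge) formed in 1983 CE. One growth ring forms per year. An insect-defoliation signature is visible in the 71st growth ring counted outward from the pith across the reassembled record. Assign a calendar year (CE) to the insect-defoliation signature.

Total growth rings = 67 + 8 + 303 = 378.
378 − 71 = 307 growth rings lie beyond the insect-defoliation signature toward the bark edge.
1983 − 307 = 1676 CE.

1676 CE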